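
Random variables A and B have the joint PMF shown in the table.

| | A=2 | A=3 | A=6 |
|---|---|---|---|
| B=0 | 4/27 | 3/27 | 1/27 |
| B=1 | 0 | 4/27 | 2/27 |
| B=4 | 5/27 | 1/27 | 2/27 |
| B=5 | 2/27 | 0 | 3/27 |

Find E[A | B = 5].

P(B = 5) = 5/27.
Σ A·P over the event = 2·(2/27) + 6·(3/27) = 22/27.
E[A | B = 5] = (22/27) / (5/27) = 22/5.

22/5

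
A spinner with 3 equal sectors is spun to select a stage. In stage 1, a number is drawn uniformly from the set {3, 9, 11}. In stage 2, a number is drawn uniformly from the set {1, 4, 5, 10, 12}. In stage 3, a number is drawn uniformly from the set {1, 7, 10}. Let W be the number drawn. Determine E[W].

E[W | stage 1] = (3+9+11)/3 = 23/3.
E[W | stage 2] = (1+4+5+10+12)/5 = 32/5.
E[W | stage 3] = (1+7+10)/3 = 6.
E[W] = (1/3)·(23/3) + (1/3)·(32/5) + (1/3)·(6) = 301/45.

301/45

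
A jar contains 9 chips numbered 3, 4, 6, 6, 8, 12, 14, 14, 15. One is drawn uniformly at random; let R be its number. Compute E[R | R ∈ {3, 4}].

P(R ∈ {3, 4}) = 2/9.
Σ over the event: 3·1/9 + 4·1/9 = 7/9.
E[R | R ∈ {3, 4}] = (7/9) / (2/9) = 7/2.

7/2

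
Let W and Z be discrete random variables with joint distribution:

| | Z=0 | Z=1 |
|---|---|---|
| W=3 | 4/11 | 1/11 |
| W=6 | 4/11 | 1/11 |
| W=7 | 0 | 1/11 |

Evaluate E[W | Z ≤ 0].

9/2

P(Z ≤ 0) = 8/11.
Σ W·P over the event = 3·(4/11) + 6·(4/11) = 36/11.
E[W | Z ≤ 0] = (36/11) / (8/11) = 9/2.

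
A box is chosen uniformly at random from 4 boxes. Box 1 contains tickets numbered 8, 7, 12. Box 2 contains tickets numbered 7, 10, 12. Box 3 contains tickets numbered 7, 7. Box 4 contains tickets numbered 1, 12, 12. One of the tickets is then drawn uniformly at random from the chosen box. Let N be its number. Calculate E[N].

E[N | box 1] = (8+7+12)/3 = 9.
E[N | box 2] = (7+10+12)/3 = 29/3.
E[N | box 3] = (7+7)/2 = 7.
E[N | box 4] = (1+12+12)/3 = 25/3.
E[N] = (1/4)·(9) + (1/4)·(29/3) + (1/4)·(7) + (1/4)·(25/3) = 17/2.

17/2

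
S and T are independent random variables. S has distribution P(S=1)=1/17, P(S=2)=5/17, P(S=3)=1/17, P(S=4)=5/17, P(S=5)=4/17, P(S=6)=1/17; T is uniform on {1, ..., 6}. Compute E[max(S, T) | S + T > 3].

P(S + T > 3) = 95/102.
Summing max(S,T)·P(x,y) over outcomes with S + T > 3 gives 437/102.
E[max(S, T) | S + T > 3] = (437/102) / (95/102) = 23/5.

23/5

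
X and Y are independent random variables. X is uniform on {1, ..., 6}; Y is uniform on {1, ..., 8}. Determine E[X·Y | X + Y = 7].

Outcomes with X + Y = 7: (1,6), (2,5), (3,4), (4,3), (5,2), (6,1), each with probability 1/48.
E[X·Y | X + Y = 7] = (6 + 10 + 12 + 12 + 10 + 6) / 6 = 28/3.

28/3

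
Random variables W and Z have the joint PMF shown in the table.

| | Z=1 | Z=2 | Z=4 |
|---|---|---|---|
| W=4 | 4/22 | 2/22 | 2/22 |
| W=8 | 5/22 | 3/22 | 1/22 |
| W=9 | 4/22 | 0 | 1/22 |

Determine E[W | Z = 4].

P(Z = 4) = 2/11.
Σ W·P over the event = 4·(2/22) + 8·(1/22) + 9·(1/22) = 25/22.
E[W | Z = 4] = (25/22) / (2/11) = 25/4.

25/4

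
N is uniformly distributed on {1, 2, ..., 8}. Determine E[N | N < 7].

7/2

Given N < 7, N is equally likely to be any of {1, 2, 3, 4, 5, 6}.
E[N | N < 7] = (1 + 2 + 3 + 4 + 5 + 6) / 6 = 7/2.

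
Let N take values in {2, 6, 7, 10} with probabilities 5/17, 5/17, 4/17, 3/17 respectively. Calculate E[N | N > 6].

58/7

P(N > 6) = 7/17.
Σ over the event: 7·4/17 + 10·3/17 = 58/17.
E[N | N > 6] = (58/17) / (7/17) = 58/7.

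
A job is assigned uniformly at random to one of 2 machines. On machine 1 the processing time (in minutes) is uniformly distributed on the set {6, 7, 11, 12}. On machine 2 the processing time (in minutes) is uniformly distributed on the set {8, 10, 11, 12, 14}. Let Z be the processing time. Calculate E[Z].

10

E[Z | machine 1] = (6+7+11+12)/4 = 9.
E[Z | machine 2] = (8+10+11+12+14)/5 = 11.
E[Z] = (1/2)·(9) + (1/2)·(11) = 10.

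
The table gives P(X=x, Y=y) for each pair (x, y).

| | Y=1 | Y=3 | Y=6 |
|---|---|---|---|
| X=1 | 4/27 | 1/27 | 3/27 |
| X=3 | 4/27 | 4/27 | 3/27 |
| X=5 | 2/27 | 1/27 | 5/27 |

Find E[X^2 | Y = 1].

9

P(Y = 1) = 10/27.
Σ X^2·P over the event = 1·(4/27) + 9·(4/27) + 25·(2/27) = 10/3.
E[X^2 | Y = 1] = (10/3) / (10/27) = 9.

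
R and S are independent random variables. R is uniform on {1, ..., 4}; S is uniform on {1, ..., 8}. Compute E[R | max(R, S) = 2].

5/3

Outcomes with max(R, S) = 2: (1,2), (2,1), (2,2), each with probability 1/32.
E[R | max(R, S) = 2] = (1 + 2 + 2) / 3 = 5/3.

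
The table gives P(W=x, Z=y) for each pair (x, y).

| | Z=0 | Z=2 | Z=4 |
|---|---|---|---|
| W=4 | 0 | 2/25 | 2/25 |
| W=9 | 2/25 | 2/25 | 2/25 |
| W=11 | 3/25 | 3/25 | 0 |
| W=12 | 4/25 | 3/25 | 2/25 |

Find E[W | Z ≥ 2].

145/16

P(Z ≥ 2) = 16/25.
Σ W·P over the event = 4·(2/25) + 4·(2/25) + 9·(2/25) + 9·(2/25) + 11·(3/25) + 12·(3/25) + 12·(2/25) = 29/5.
E[W | Z ≥ 2] = (29/5) / (16/25) = 145/16.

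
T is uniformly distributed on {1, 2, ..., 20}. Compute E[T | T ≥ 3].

23/2

P(T ≥ 3) = 9/10.
E[T | T ≥ 3] = (207/20) / (9/10) = 23/2.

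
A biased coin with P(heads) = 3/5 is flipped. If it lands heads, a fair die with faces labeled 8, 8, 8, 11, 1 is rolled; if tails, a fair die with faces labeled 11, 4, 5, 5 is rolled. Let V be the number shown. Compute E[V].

341/50

E[V | heads] = (8+8+8+11+1)/5 = 36/5.
E[V | tails] = (11+4+5+5)/4 = 25/4.
By the law of total expectation,
E[V] = (3/5)·(36/5) + (2/5)·(25/4) = 341/50.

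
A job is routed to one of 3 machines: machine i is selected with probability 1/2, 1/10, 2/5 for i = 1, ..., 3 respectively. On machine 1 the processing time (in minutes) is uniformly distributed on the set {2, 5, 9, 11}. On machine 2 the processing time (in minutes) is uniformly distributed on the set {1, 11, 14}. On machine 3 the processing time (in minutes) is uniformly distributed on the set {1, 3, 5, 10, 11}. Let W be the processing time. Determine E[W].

797/120

E[W | machine 1] = (2+5+9+11)/4 = 27/4.
E[W | machine 2] = (1+11+14)/3 = 26/3.
E[W | machine 3] = (1+3+5+10+11)/5 = 6.
By the law of total expectation,
E[W] = (1/2)·(27/4) + (1/10)·(26/3) + (2/5)·(6) = 797/120.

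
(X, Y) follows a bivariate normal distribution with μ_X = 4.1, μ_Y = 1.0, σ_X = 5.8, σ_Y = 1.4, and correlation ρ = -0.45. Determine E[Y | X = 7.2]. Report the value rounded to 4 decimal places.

E[Y | X=x] = μ_Y + ρ(σ_Y/σ_X)(x − μ_X) for jointly normal variables.
E[Y | X=7.2] = 1.0 + (-0.45)·(1.4/5.8)·(7.2 − (4.1)) = 1.0 + (-0.10862)·(3.1) = 0.6633.

0.6633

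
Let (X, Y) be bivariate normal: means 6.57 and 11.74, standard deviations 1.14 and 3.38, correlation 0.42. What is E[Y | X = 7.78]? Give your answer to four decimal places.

13.2468

For a bivariate normal, E[Y | X=x] = μ_Y + ρ·(σ_Y/σ_X)·(x − μ_X).
E[Y | X=7.78] = 11.74 + (0.42)·(3.38/1.14)·(7.78 − (6.57)) = 11.74 + (1.2453)·(1.21) = 13.2468.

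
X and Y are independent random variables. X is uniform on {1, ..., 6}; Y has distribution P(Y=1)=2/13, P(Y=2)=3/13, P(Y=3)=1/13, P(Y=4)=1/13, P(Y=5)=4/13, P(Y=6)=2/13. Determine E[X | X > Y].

P(X > Y) = 31/78.
Summing X·P(x,y) over outcomes with X > Y gives 24/13.
E[X | X > Y] = (24/13) / (31/78) = 144/31.

144/31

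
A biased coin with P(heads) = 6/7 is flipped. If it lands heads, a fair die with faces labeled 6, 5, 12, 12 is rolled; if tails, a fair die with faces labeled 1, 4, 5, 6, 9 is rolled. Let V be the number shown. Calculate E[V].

115/14

E[V | heads] = (6+5+12+12)/4 = 35/4.
E[V | tails] = (1+4+5+6+9)/5 = 5.
By the law of total expectation,
E[V] = (6/7)·(35/4) + (1/7)·(5) = 115/14.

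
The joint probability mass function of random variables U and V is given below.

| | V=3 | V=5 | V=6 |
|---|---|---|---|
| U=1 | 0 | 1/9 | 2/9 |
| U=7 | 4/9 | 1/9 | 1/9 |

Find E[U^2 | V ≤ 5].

41

P(V ≤ 5) = 2/3.
Σ U^2·P over the event = 1·(1/9) + 49·(4/9) + 49·(1/9) = 82/3.
E[U^2 | V ≤ 5] = (82/3) / (2/3) = 41.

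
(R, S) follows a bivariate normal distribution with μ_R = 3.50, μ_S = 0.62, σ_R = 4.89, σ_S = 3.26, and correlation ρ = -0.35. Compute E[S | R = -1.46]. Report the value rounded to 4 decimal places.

1.7773

E[S | R=x] = μ_S + ρ(σ_S/σ_R)(x − μ_R) for jointly normal variables.
E[S | R=-1.46] = 0.62 + (-0.35)·(3.26/4.89)·(-1.46 − (3.50)) = 0.62 + (-0.23333)·(-4.96) = 1.7773.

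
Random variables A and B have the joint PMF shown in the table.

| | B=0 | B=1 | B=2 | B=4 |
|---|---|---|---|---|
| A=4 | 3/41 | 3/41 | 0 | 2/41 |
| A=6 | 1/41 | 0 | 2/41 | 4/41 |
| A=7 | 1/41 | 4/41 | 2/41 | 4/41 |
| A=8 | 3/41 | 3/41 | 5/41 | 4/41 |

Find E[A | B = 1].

P(B = 1) = 10/41.
Σ A·P over the event = 4·(3/41) + 7·(4/41) + 8·(3/41) = 64/41.
E[A | B = 1] = (64/41) / (10/41) = 32/5.

32/5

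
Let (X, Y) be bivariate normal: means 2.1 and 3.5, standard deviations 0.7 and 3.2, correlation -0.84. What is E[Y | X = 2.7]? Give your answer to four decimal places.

E[Y | X=x] = μ_Y + ρ(σ_Y/σ_X)(x − μ_X) for jointly normal variables.
E[Y | X=2.7] = 3.5 + (-0.84)·(3.2/0.7)·(2.7 − (2.1)) = 3.5 + (-3.84)·(0.6) = 1.1960.

1.1960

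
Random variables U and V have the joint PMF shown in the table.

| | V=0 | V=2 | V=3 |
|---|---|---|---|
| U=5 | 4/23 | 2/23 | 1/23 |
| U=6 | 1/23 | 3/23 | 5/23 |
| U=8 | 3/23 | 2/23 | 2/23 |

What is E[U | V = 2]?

44/7

P(V = 2) = 7/23.
Σ U·P over the event = 5·(2/23) + 6·(3/23) + 8·(2/23) = 44/23.
E[U | V = 2] = (44/23) / (7/23) = 44/7.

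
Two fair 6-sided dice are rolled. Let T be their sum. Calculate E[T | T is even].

7

P(T is even) = 1/2.
Σ over the event: 2·1/36 + 4·1/12 + 6·5/36 + 8·5/36 + 10·1/12 + 12·1/36 = 7/2.
E[T | T is even] = (7/2) / (1/2) = 7.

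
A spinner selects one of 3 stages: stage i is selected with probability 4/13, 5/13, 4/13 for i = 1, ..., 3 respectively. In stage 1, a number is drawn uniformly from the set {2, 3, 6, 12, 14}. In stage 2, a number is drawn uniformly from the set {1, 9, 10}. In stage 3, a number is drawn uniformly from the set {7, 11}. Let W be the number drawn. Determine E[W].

E[W | stage 1] = (2+3+6+12+14)/5 = 37/5.
E[W | stage 2] = (1+9+10)/3 = 20/3.
E[W | stage 3] = (7+11)/2 = 9.
E[W] = (4/13)·(37/5) + (5/13)·(20/3) + (4/13)·(9) = 1484/195.

1484/195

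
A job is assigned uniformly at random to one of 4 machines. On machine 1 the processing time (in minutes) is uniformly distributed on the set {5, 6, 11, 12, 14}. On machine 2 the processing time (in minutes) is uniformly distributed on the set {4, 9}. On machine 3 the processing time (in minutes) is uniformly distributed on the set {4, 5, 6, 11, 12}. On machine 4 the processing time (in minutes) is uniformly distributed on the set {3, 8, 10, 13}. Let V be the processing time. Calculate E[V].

161/20

E[V | machine 1] = (5+6+11+12+14)/5 = 48/5.
E[V | machine 2] = (4+9)/2 = 13/2.
E[V | machine 3] = (4+5+6+11+12)/5 = 38/5.
E[V | machine 4] = (3+8+10+13)/4 = 17/2.
E[V] = (1/4)·(48/5) + (1/4)·(13/2) + (1/4)·(38/5) + (1/4)·(17/2) = 161/20.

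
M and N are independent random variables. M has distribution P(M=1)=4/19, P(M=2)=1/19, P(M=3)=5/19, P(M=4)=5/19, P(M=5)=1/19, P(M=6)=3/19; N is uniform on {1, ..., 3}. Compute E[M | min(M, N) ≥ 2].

4

P(min(M, N) ≥ 2) = 10/19.
Summing M·P(x,y) over outcomes with min(M, N) ≥ 2 gives 40/19.
E[M | min(M, N) ≥ 2] = (40/19) / (10/19) = 4.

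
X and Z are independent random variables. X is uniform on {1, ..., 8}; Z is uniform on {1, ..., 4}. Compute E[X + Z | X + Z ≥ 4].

P(X + Z ≥ 4) = 29/32.
Summing (X+Z)·P(x,y) over outcomes with X + Z ≥ 4 gives 27/4.
E[X + Z | X + Z ≥ 4] = (27/4) / (29/32) = 216/29.

216/29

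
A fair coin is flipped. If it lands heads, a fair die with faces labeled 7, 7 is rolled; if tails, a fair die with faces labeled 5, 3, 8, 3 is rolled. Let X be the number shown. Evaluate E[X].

47/8

E[X | heads] = (7+7)/2 = 7.
E[X | tails] = (5+3+8+3)/4 = 19/4.
By the law of total expectation,
E[X] = (1/2)·(7) + (1/2)·(19/4) = 47/8.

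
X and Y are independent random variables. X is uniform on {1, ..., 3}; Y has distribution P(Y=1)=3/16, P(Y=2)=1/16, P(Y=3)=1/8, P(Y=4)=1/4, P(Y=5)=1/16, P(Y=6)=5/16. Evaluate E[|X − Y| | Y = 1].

P(Y = 1) = 3/16.
Summing |X−Y|·P(x,y) over outcomes with Y = 1 gives 3/16.
E[|X − Y| | Y = 1] = (3/16) / (3/16) = 1.

1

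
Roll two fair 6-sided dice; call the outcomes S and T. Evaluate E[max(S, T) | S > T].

P(S > T) = 5/12.
Summing max(S,T)·P(x,y) over outcomes with S > T gives 35/18.
E[max(S, T) | S > T] = (35/18) / (5/12) = 14/3.

14/3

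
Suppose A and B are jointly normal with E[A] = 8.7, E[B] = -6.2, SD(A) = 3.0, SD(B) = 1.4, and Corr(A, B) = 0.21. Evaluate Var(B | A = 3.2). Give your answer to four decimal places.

1.8736

Var(B | A=x) = (1 − ρ²)·σ_B².
Var(B | A=3.2) = (1.4)²·(1 − (0.21)²) = 1.96·0.9559 = 1.8736.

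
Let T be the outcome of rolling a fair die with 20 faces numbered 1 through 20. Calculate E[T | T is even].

11

Given T is even, T is equally likely to be any of {2, 4, 6, 8, 10, 12, 14, 16, 18, 20}.
E[T | T is even] = (2 + 4 + 6 + 8 + 10 + 12 + 14 + 16 + 18 + 20) / 10 = 11.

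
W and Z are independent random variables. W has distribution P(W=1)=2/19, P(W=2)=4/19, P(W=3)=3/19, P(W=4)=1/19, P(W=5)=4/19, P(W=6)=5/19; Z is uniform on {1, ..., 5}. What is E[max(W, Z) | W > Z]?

P(W > Z) = 54/95.
Summing max(W,Z)·P(x,y) over outcomes with W > Z gives 268/95.
E[max(W, Z) | W > Z] = (268/95) / (54/95) = 134/27.

134/27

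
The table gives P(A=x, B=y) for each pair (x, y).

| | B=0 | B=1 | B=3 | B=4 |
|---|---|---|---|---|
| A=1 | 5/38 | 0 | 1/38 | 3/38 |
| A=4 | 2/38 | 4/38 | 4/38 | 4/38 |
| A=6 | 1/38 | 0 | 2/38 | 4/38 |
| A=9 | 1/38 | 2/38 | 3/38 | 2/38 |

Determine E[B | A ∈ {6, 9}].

41/15

P(A ∈ {6, 9}) = 15/38.
Σ B·P over the event = 0·(1/38) + 3·(2/38) + 4·(4/38) + 0·(1/38) + 1·(2/38) + 3·(3/38) + 4·(2/38) = 41/38.
E[B | A ∈ {6, 9}] = (41/38) / (15/38) = 41/15.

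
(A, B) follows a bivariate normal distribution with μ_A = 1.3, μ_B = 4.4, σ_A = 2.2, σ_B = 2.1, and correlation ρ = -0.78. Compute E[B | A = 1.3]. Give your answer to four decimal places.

4.4000

For a bivariate normal, E[B | A=x] = μ_B + ρ·(σ_B/σ_A)·(x − μ_A).
E[B | A=1.3] = 4.4 + (-0.78)·(2.1/2.2)·(1.3 − (1.3)) = 4.4 + (-0.74455)·(0) = 4.4000.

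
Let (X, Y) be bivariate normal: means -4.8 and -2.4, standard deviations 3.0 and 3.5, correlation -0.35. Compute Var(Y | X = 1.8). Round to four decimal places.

The conditional variance in a bivariate normal is σ_Y²(1 − ρ²), independent of x.
Var(Y | X=1.8) = (3.5)²·(1 − (-0.35)²) = 12.25·0.8775 = 10.7494.

10.7494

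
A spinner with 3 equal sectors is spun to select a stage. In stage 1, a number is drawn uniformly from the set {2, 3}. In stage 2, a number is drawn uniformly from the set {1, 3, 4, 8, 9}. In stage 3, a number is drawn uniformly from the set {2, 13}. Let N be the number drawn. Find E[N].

E[N | stage 1] = (2+3)/2 = 5/2.
E[N | stage 2] = (1+3+4+8+9)/5 = 5.
E[N | stage 3] = (2+13)/2 = 15/2.
By the law of total expectation,
E[N] = (1/3)·(5/2) + (1/3)·(5) + (1/3)·(15/2) = 5.

5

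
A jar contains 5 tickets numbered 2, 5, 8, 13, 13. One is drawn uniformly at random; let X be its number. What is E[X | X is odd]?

31/3

P(X is odd) = 3/5.
Σ over the event: 5·1/5 + 13·2/5 = 31/5.
E[X | X is odd] = (31/5) / (3/5) = 31/3.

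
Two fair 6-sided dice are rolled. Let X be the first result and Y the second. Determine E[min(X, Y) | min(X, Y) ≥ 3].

P(min(X, Y) ≥ 3) = 4/9.
Summing min(X,Y)·P(x,y) over outcomes with min(X, Y) ≥ 3 gives 31/18.
E[min(X, Y) | min(X, Y) ≥ 3] = (31/18) / (4/9) = 31/8.

31/8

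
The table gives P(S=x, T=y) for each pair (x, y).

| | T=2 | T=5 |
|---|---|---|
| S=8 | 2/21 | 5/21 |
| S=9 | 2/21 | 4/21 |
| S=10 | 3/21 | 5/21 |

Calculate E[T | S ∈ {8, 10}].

4

P(S ∈ {8, 10}) = 5/7.
Σ T·P over the event = 2·(2/21) + 5·(5/21) + 2·(3/21) + 5·(5/21) = 20/7.
E[T | S ∈ {8, 10}] = (20/7) / (5/7) = 4.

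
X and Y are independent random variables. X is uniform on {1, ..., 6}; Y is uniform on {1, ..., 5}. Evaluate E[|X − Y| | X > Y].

7/3

P(X > Y) = 1/2.
Summing |X−Y|·P(x,y) over outcomes with X > Y gives 7/6.
E[|X − Y| | X > Y] = (7/6) / (1/2) = 7/3.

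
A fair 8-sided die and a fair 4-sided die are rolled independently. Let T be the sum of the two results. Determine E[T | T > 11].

P(T > 11) = 1/32.
Σ over the event: 12·1/32 = 3/8.
E[T | T > 11] = (3/8) / (1/32) = 12.

12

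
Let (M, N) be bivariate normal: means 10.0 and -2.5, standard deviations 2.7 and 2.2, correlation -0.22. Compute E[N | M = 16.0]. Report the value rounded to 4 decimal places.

-3.5756

For a bivariate normal, E[N | M=x] = μ_N + ρ·(σ_N/σ_M)·(x − μ_M).
E[N | M=16.0] = -2.5 + (-0.22)·(2.2/2.7)·(16.0 − (10.0)) = -2.5 + (-0.17926)·(6) = -3.5756.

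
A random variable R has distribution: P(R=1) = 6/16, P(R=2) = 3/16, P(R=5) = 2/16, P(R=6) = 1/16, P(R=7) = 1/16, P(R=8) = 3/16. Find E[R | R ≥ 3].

47/7

P(R ≥ 3) = 7/16.
Σ over the event: 5·1/8 + 6·1/16 + 7·1/16 + 8·3/16 = 47/16.
E[R | R ≥ 3] = (47/16) / (7/16) = 47/7.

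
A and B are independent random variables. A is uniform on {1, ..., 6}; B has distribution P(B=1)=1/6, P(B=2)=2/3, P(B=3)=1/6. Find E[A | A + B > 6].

65/12

P(A + B > 6) = 1/3.
Summing A·P(x,y) over outcomes with A + B > 6 gives 65/36.
E[A | A + B > 6] = (65/36) / (1/3) = 65/12.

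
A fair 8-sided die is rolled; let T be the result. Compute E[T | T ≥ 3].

Given T ≥ 3, T is equally likely to be any of {3, 4, 5, 6, 7, 8}.
E[T | T ≥ 3] = (3 + 4 + 5 + 6 + 7 + 8) / 6 = 11/2.

11/2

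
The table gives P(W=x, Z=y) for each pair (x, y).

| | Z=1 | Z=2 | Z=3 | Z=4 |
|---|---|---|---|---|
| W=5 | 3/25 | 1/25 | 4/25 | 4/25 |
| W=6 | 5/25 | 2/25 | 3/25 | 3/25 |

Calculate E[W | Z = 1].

P(Z = 1) = 8/25.
Σ W·P over the event = 5·(3/25) + 6·(5/25) = 9/5.
E[W | Z = 1] = (9/5) / (8/25) = 45/8.

45/8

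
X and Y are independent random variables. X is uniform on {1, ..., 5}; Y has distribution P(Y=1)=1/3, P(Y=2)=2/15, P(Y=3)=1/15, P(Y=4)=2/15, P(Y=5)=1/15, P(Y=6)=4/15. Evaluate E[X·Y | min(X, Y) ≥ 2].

P(min(X, Y) ≥ 2) = 8/15.
Summing XY·P(x,y) over outcomes with min(X, Y) ≥ 2 gives 616/75.
E[X·Y | min(X, Y) ≥ 2] = (616/75) / (8/15) = 77/5.

77/5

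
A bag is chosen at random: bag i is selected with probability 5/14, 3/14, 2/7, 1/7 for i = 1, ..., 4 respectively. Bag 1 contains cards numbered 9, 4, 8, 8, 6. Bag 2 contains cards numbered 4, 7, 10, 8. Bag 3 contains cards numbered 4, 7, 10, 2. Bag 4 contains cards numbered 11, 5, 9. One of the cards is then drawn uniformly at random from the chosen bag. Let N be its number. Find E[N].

1157/168

E[N | bag 1] = (9+4+8+8+6)/5 = 7.
E[N | bag 2] = (4+7+10+8)/4 = 29/4.
E[N | bag 3] = (4+7+10+2)/4 = 23/4.
E[N | bag 4] = (11+5+9)/3 = 25/3.
E[N] = (5/14)·(7) + (3/14)·(29/4) + (2/7)·(23/4) + (1/7)·(25/3) = 1157/168.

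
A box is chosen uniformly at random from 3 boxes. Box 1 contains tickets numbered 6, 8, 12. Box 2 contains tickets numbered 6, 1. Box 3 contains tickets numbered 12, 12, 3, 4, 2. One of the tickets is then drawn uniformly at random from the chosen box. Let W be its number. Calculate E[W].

563/90

E[W | box 1] = (6+8+12)/3 = 26/3.
E[W | box 2] = (6+1)/2 = 7/2.
E[W | box 3] = (12+12+3+4+2)/5 = 33/5.
By the law of total expectation,
E[W] = (1/3)·(26/3) + (1/3)·(7/2) + (1/3)·(33/5) = 563/90.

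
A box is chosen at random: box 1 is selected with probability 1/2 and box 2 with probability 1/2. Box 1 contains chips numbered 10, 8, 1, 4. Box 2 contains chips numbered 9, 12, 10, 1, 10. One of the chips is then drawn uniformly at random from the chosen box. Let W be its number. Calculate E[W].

E[W | box 1] = (10+8+1+4)/4 = 23/4.
E[W | box 2] = (9+12+10+1+10)/5 = 42/5.
By the law of total expectation,
E[W] = (1/2)·(23/4) + (1/2)·(42/5) = 283/40.

283/40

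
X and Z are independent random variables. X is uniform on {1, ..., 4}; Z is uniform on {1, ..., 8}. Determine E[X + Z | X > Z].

Outcomes with X > Z: (2,1), (3,1), (3,2), (4,1), (4,2), (4,3), each with probability 1/32.
E[X + Z | X > Z] = (3 + 4 + 5 + 5 + 6 + 7) / 6 = 5.

5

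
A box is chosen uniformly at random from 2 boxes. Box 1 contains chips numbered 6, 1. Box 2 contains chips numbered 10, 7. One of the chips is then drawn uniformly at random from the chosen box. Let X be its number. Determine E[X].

E[X | box 1] = (6+1)/2 = 7/2.
E[X | box 2] = (10+7)/2 = 17/2.
By the law of total expectation,
E[X] = (1/2)·(7/2) + (1/2)·(17/2) = 6.

6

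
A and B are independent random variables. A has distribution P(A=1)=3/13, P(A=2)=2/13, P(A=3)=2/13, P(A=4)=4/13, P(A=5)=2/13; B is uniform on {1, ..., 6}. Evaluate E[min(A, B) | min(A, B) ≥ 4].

P(min(A, B) ≥ 4) = 3/13.
Summing min(A,B)·P(x,y) over outcomes with min(A, B) ≥ 4 gives 38/39.
E[min(A, B) | min(A, B) ≥ 4] = (38/39) / (3/13) = 38/9.

38/9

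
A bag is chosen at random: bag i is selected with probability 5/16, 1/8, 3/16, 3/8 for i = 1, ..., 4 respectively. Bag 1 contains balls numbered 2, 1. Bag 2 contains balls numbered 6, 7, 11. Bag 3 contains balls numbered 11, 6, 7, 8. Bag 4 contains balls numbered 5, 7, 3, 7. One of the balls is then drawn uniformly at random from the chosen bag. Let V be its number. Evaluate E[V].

161/32

E[V | bag 1] = (2+1)/2 = 3/2.
E[V | bag 2] = (6+7+11)/3 = 8.
E[V | bag 3] = (11+6+7+8)/4 = 8.
E[V | bag 4] = (5+7+3+7)/4 = 11/2.
E[V] = (5/16)·(3/2) + (1/8)·(8) + (3/16)·(8) + (3/8)·(11/2) = 161/32.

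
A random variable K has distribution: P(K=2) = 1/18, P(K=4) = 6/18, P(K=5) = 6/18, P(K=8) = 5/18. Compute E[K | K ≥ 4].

94/17

P(K ≥ 4) = 17/18.
Σ over the event: 4·1/3 + 5·1/3 + 8·5/18 = 47/9.
E[K | K ≥ 4] = (47/9) / (17/18) = 94/17.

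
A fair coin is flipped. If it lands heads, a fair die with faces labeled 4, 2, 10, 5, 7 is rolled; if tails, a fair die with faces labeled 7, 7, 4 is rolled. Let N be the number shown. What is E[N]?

29/5

E[N | heads] = (4+2+10+5+7)/5 = 28/5.
E[N | tails] = (7+7+4)/3 = 6.
By the law of total expectation,
E[N] = (1/2)·(28/5) + (1/2)·(6) = 29/5.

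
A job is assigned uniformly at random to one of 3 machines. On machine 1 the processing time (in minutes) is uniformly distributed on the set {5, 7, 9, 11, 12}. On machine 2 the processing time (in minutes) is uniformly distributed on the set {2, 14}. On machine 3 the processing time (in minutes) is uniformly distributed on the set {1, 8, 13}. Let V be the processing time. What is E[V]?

E[V | machine 1] = (5+7+9+11+12)/5 = 44/5.
E[V | machine 2] = (2+14)/2 = 8.
E[V | machine 3] = (1+8+13)/3 = 22/3.
By the law of total expectation,
E[V] = (1/3)·(44/5) + (1/3)·(8) + (1/3)·(22/3) = 362/45.

362/45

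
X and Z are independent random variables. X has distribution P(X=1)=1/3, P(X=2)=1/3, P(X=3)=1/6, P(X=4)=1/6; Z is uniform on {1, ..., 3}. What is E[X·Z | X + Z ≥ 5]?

51/7

P(X + Z ≥ 5) = 7/18.
Summing XZ·P(x,y) over outcomes with X + Z ≥ 5 gives 17/6.
E[X·Z | X + Z ≥ 5] = (17/6) / (7/18) = 51/7.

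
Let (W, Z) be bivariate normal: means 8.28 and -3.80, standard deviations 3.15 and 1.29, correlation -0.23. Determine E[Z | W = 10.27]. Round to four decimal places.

For a bivariate normal, E[Z | W=x] = μ_Z + ρ·(σ_Z/σ_W)·(x − μ_W).
E[Z | W=10.27] = -3.80 + (-0.23)·(1.29/3.15)·(10.27 − (8.28)) = -3.80 + (-0.09419)·(1.99) = -3.9874.

-3.9874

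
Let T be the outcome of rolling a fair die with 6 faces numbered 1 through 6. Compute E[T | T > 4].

11/2

Given T > 4, T is equally likely to be any of {5, 6}.
E[T | T > 4] = (5 + 6) / 2 = 11/2.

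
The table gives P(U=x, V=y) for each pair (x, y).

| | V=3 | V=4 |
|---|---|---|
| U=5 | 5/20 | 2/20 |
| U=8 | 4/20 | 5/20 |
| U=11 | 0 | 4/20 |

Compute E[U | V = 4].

94/11

P(V = 4) = 11/20.
Summing U·P(U=x,V=y) over the conditioning event gives 47/10.
E[U | V = 4] = (47/10) / (11/20) = 94/11.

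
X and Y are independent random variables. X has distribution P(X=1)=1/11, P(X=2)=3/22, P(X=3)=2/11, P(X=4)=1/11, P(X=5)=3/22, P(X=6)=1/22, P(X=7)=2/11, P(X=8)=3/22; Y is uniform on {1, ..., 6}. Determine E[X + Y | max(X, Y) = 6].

P(max(X, Y) = 6) = 5/33.
Summing (X+Y)·P(x,y) over outcomes with max(X, Y) = 6 gives 46/33.
E[X + Y | max(X, Y) = 6] = (46/33) / (5/33) = 46/5.

46/5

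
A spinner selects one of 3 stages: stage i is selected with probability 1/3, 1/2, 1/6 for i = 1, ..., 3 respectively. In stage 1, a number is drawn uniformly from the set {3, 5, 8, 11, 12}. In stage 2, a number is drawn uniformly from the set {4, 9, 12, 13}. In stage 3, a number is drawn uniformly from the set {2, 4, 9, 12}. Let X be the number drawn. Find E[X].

339/40

E[X | stage 1] = (3+5+8+11+12)/5 = 39/5.
E[X | stage 2] = (4+9+12+13)/4 = 19/2.
E[X | stage 3] = (2+4+9+12)/4 = 27/4.
By the law of total expectation,
E[X] = (1/3)·(39/5) + (1/2)·(19/2) + (1/6)·(27/4) = 339/40.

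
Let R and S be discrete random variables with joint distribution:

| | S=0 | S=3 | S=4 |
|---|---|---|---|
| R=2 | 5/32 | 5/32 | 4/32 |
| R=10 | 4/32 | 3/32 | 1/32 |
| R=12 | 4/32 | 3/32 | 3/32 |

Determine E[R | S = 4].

P(S = 4) = 1/4.
Σ R·P over the event = 2·(4/32) + 10·(1/32) + 12·(3/32) = 27/16.
E[R | S = 4] = (27/16) / (1/4) = 27/4.

27/4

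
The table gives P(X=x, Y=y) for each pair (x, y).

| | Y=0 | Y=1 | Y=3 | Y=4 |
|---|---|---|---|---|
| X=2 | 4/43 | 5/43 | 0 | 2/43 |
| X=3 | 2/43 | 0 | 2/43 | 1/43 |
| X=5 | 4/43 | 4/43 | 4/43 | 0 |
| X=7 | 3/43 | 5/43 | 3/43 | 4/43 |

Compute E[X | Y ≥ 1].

49/10

P(Y ≥ 1) = 30/43.
Summing X·P(X=x,Y=y) over the conditioning event gives 147/43.
E[X | Y ≥ 1] = (147/43) / (30/43) = 49/10.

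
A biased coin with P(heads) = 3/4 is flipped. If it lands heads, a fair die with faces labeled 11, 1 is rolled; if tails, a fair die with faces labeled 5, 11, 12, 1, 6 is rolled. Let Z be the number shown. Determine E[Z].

25/4

E[Z | heads] = (11+1)/2 = 6.
E[Z | tails] = (5+11+12+1+6)/5 = 7.
E[Z] = (3/4)·(6) + (1/4)·(7) = 25/4.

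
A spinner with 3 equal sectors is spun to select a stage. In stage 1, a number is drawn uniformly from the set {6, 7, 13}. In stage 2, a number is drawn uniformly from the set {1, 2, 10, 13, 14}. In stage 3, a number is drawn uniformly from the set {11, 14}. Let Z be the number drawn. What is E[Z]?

175/18

E[Z | stage 1] = (6+7+13)/3 = 26/3.
E[Z | stage 2] = (1+2+10+13+14)/5 = 8.
E[Z | stage 3] = (11+14)/2 = 25/2.
E[Z] = (1/3)·(26/3) + (1/3)·(8) + (1/3)·(25/2) = 175/18.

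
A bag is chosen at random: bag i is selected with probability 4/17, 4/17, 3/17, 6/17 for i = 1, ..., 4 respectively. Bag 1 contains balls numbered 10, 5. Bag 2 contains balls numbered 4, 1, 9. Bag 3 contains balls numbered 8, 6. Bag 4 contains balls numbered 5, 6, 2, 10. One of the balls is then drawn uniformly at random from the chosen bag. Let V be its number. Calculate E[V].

625/102

E[V | bag 1] = (10+5)/2 = 15/2.
E[V | bag 2] = (4+1+9)/3 = 14/3.
E[V | bag 3] = (8+6)/2 = 7.
E[V | bag 4] = (5+6+2+10)/4 = 23/4.
By the law of total expectation,
E[V] = (4/17)·(15/2) + (4/17)·(14/3) + (3/17)·(7) + (6/17)·(23/4) = 625/102.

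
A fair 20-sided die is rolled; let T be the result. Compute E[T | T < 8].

4

Given T < 8, T is equally likely to be any of {1, 2, 3, 4, 5, 6, 7}.
E[T | T < 8] = (1 + 2 + 3 + 4 + 5 + 6 + 7) / 7 = 4.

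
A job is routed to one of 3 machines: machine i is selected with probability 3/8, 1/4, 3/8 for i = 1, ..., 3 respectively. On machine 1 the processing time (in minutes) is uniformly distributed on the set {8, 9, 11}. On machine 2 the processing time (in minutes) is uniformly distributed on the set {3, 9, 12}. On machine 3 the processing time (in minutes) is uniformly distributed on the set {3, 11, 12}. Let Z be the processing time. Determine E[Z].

E[Z | machine 1] = (8+9+11)/3 = 28/3.
E[Z | machine 2] = (3+9+12)/3 = 8.
E[Z | machine 3] = (3+11+12)/3 = 26/3.
E[Z] = (3/8)·(28/3) + (1/4)·(8) + (3/8)·(26/3) = 35/4.

35/4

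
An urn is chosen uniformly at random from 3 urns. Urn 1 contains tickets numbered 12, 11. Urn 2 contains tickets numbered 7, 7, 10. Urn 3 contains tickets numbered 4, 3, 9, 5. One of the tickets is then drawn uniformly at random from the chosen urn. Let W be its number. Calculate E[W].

33/4

E[W | urn 1] = (12+11)/2 = 23/2.
E[W | urn 2] = (7+7+10)/3 = 8.
E[W | urn 3] = (4+3+9+5)/4 = 21/4.
E[W] = (1/3)·(23/2) + (1/3)·(8) + (1/3)·(21/4) = 33/4.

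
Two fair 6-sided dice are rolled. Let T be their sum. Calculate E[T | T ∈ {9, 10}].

66/7

P(T ∈ {9, 10}) = 7/36.
Σ over the event: 9·1/9 + 10·1/12 = 11/6.
E[T | T ∈ {9, 10}] = (11/6) / (7/36) = 66/7.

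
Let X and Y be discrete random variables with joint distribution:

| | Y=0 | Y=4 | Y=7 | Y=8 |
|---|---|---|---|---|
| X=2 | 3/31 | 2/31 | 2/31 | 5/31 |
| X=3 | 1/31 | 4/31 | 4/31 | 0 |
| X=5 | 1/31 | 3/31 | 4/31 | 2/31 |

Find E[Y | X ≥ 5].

P(X ≥ 5) = 10/31.
Summing Y·P(X=x,Y=y) over the conditioning event gives 56/31.
E[Y | X ≥ 5] = (56/31) / (10/31) = 28/5.

28/5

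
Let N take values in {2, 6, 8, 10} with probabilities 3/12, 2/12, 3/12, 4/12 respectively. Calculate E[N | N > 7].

P(N > 7) = 7/12.
Σ over the event: 8·1/4 + 10·1/3 = 16/3.
E[N | N > 7] = (16/3) / (7/12) = 64/7.

64/7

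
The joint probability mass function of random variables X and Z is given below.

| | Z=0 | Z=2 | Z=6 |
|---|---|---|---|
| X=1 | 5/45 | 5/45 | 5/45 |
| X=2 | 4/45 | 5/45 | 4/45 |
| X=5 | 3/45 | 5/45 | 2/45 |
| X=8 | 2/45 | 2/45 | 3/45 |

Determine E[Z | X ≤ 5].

P(X ≤ 5) = 38/45.
Summing Z·P(X=x,Z=y) over the conditioning event gives 32/15.
E[Z | X ≤ 5] = (32/15) / (38/45) = 48/19.

48/19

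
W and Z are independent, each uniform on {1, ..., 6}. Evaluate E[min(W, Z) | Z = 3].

Outcomes with Z = 3: (1,3), (2,3), (3,3), (4,3), (5,3), (6,3), each with probability 1/36.
E[min(W, Z) | Z = 3] = (1 + 2 + 3 + 3 + 3 + 3) / 6 = 5/2.

5/2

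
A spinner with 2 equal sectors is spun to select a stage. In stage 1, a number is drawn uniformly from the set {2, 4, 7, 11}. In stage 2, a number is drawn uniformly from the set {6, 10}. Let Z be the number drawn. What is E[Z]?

7

E[Z | stage 1] = (2+4+7+11)/4 = 6.
E[Z | stage 2] = (6+10)/2 = 8.
E[Z] = (1/2)·(6) + (1/2)·(8) = 7.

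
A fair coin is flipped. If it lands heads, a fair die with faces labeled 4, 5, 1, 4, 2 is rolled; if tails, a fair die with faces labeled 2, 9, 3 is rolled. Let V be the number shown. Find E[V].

59/15

E[V | heads] = (4+5+1+4+2)/5 = 16/5.
E[V | tails] = (2+9+3)/3 = 14/3.
E[V] = (1/2)·(16/5) + (1/2)·(14/3) = 59/15.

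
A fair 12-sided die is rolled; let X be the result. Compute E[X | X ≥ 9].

21/2

Given X ≥ 9, X is equally likely to be any of {9, 10, 11, 12}.
E[X | X ≥ 9] = (9 + 10 + 11 + 12) / 4 = 21/2.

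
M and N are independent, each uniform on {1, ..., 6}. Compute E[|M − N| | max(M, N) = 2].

P(max(M, N) = 2) = 1/12.
Summing |M−N|·P(x,y) over outcomes with max(M, N) = 2 gives 1/18.
E[|M − N| | max(M, N) = 2] = (1/18) / (1/12) = 2/3.

2/3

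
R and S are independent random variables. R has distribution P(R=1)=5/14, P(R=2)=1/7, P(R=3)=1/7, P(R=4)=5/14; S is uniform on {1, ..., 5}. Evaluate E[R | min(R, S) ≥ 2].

P(min(R, S) ≥ 2) = 18/35.
Summing R·P(x,y) over outcomes with min(R, S) ≥ 2 gives 12/7.
E[R | min(R, S) ≥ 2] = (12/7) / (18/35) = 10/3.

10/3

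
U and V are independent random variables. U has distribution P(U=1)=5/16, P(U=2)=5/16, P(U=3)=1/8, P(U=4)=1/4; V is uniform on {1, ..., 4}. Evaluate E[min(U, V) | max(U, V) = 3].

27/16

P(max(U, V) = 3) = 1/4.
Summing min(U,V)·P(x,y) over outcomes with max(U, V) = 3 gives 27/64.
E[min(U, V) | max(U, V) = 3] = (27/64) / (1/4) = 27/16.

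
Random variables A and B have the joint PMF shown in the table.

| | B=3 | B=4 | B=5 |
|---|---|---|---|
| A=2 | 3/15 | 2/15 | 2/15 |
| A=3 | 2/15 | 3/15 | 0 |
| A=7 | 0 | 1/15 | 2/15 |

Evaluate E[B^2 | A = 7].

P(A = 7) = 1/5.
Summing B^2·P(A=x,B=y) over the conditioning event gives 22/5.
E[B^2 | A = 7] = (22/5) / (1/5) = 22.

22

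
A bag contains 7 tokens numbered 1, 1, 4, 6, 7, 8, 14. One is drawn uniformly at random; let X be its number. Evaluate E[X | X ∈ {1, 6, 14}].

P(X ∈ {1, 6, 14}) = 4/7.
Σ over the event: 1·2/7 + 6·1/7 + 14·1/7 = 22/7.
E[X | X ∈ {1, 6, 14}] = (22/7) / (4/7) = 11/2.

11/2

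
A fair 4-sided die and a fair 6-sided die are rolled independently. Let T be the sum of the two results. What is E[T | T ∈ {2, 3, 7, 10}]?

23/4

P(T ∈ {2, 3, 7, 10}) = 1/3.
Σ over the event: 2·1/24 + 3·1/12 + 7·1/6 + 10·1/24 = 23/12.
E[T | T ∈ {2, 3, 7, 10}] = (23/12) / (1/3) = 23/4.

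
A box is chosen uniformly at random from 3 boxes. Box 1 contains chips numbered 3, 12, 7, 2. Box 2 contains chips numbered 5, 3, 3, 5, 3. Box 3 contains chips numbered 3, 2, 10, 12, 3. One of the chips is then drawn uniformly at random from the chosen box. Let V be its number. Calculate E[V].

E[V | box 1] = (3+12+7+2)/4 = 6.
E[V | box 2] = (5+3+3+5+3)/5 = 19/5.
E[V | box 3] = (3+2+10+12+3)/5 = 6.
By the law of total expectation,
E[V] = (1/3)·(6) + (1/3)·(19/5) + (1/3)·(6) = 79/15.

79/15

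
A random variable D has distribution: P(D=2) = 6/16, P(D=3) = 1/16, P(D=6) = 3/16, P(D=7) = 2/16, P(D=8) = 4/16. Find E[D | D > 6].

23/3

P(D > 6) = 3/8.
Σ over the event: 7·1/8 + 8·1/4 = 23/8.
E[D | D > 6] = (23/8) / (3/8) = 23/3.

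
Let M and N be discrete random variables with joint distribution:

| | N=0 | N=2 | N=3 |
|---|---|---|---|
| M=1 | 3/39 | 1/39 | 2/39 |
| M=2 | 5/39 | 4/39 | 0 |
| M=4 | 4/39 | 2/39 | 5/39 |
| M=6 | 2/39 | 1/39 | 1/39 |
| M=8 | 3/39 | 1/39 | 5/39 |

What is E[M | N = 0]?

65/17

P(N = 0) = 17/39.
Summing M·P(M=x,N=y) over the conditioning event gives 5/3.
E[M | N = 0] = (5/3) / (17/39) = 65/17.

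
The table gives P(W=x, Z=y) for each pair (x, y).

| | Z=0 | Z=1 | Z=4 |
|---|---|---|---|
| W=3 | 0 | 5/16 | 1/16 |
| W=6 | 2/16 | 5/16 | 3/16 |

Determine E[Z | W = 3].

P(W = 3) = 3/8.
Σ Z·P over the event = 1·(5/16) + 4·(1/16) = 9/16.
E[Z | W = 3] = (9/16) / (3/8) = 3/2.

3/2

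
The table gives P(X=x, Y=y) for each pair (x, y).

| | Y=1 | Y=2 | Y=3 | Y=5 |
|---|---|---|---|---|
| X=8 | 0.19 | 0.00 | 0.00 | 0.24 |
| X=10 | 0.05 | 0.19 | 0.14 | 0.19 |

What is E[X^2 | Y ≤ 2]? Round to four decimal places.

P(Y ≤ 2) = 0.43.
Σ X^2·P over the event = 64·(0.19) + 100·(0.05) + 100·(0.19) = 36.16.
E[X^2 | Y ≤ 2] = (36.16) / (0.43) = 84.0930.

84.0930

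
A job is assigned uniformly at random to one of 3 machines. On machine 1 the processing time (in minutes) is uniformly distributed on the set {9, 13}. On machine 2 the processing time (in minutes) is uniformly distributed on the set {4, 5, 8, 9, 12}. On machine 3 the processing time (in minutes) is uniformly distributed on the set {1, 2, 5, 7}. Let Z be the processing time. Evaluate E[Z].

E[Z | machine 1] = (9+13)/2 = 11.
E[Z | machine 2] = (4+5+8+9+12)/5 = 38/5.
E[Z | machine 3] = (1+2+5+7)/4 = 15/4.
By the law of total expectation,
E[Z] = (1/3)·(11) + (1/3)·(38/5) + (1/3)·(15/4) = 149/20.

149/20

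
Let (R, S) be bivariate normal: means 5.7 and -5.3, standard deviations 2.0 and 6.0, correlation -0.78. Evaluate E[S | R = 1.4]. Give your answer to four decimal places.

For a bivariate normal, E[S | R=x] = μ_S + ρ·(σ_S/σ_R)·(x − μ_R).
E[S | R=1.4] = -5.3 + (-0.78)·(6.0/2.0)·(1.4 − (5.7)) = -5.3 + (-2.34)·(-4.3) = 4.7620.

4.7620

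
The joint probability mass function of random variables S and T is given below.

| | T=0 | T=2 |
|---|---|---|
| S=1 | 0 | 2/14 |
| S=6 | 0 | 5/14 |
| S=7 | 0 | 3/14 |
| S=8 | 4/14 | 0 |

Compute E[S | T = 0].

8

P(T = 0) = 2/7.
Σ S·P over the event = 8·(4/14) = 16/7.
E[S | T = 0] = (16/7) / (2/7) = 8.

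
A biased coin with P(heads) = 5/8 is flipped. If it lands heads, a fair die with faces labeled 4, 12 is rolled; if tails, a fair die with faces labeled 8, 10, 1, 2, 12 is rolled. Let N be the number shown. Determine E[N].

299/40

E[N | heads] = (4+12)/2 = 8.
E[N | tails] = (8+10+1+2+12)/5 = 33/5.
E[N] = (5/8)·(8) + (3/8)·(33/5) = 299/40.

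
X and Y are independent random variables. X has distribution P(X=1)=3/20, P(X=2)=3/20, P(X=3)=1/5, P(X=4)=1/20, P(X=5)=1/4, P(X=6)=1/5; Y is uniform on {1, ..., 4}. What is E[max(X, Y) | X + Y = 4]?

P(X + Y = 4) = 1/8.
Summing max(X,Y)·P(x,y) over outcomes with X + Y = 4 gives 27/80.
E[max(X, Y) | X + Y = 4] = (27/80) / (1/8) = 27/10.

27/10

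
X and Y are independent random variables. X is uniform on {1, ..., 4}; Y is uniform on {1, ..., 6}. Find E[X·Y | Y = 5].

25/2

P(Y = 5) = 1/6.
Summing XY·P(x,y) over outcomes with Y = 5 gives 25/12.
E[X·Y | Y = 5] = (25/12) / (1/6) = 25/2.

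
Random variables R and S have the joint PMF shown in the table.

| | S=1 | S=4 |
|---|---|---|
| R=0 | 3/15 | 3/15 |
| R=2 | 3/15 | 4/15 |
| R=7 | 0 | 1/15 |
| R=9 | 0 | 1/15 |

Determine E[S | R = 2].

19/7

P(R = 2) = 7/15.
Summing S·P(R=x,S=y) over the conditioning event gives 19/15.
E[S | R = 2] = (19/15) / (7/15) = 19/7.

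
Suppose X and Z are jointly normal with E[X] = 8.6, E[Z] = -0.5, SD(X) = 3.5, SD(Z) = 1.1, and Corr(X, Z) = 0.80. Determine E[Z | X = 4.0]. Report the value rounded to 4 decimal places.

-1.6566

The regression of Z on X has slope ρ·σ_Z/σ_X and passes through (μ_X, μ_Z).
E[Z | X=4.0] = -0.5 + (0.80)·(1.1/3.5)·(4.0 − (8.6)) = -0.5 + (0.25143)·(-4.6) = -1.6566.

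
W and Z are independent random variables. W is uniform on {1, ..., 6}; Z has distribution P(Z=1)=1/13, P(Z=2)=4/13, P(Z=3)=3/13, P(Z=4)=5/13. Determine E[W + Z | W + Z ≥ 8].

218/25

P(W + Z ≥ 8) = 25/78.
Summing (W+Z)·P(x,y) over outcomes with W + Z ≥ 8 gives 109/39.
E[W + Z | W + Z ≥ 8] = (109/39) / (25/78) = 218/25.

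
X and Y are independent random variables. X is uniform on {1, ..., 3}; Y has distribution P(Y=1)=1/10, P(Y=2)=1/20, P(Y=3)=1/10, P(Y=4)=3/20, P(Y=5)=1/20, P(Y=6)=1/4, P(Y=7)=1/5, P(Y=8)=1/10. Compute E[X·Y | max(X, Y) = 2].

5/2

P(max(X, Y) = 2) = 1/15.
Summing XY·P(x,y) over outcomes with max(X, Y) = 2 gives 1/6.
E[X·Y | max(X, Y) = 2] = (1/6) / (1/15) = 5/2.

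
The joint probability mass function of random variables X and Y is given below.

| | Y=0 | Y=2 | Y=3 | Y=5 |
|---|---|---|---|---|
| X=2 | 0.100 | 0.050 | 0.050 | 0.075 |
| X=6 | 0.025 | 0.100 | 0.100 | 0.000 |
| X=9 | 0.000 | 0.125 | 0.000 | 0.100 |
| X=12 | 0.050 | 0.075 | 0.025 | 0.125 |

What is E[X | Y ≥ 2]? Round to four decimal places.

7.6061

P(Y ≥ 2) = 0.825.
Summing X·P(X=x,Y=y) over the conditioning event gives 6.275.
E[X | Y ≥ 2] = (6.275) / (0.825) = 7.6061.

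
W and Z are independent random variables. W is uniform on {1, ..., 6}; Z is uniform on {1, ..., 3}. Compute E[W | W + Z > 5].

44/9

Outcomes with W + Z > 5: (3,3), (4,2), (4,3), (5,1), (5,2), (5,3), (6,1), (6,2), (6,3), each with probability 1/18.
E[W | W + Z > 5] = (3 + 4 + 4 + 5 + 5 + 5 + 6 + 6 + 6) / 9 = 44/9.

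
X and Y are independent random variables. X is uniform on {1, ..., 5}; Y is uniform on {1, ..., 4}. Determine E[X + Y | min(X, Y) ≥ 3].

15/2

Outcomes with min(X, Y) ≥ 3: (3,3), (3,4), (4,3), (4,4), (5,3), (5,4), each with probability 1/20.
E[X + Y | min(X, Y) ≥ 3] = (6 + 7 + 7 + 8 + 8 + 9) / 6 = 15/2.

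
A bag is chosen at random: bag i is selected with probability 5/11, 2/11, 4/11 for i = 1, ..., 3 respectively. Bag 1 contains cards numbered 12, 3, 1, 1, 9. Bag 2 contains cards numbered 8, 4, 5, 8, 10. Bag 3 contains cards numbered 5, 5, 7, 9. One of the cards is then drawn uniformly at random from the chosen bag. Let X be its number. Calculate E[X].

E[X | bag 1] = (12+3+1+1+9)/5 = 26/5.
E[X | bag 2] = (8+4+5+8+10)/5 = 7.
E[X | bag 3] = (5+5+7+9)/4 = 13/2.
By the law of total expectation,
E[X] = (5/11)·(26/5) + (2/11)·(7) + (4/11)·(13/2) = 6.

6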